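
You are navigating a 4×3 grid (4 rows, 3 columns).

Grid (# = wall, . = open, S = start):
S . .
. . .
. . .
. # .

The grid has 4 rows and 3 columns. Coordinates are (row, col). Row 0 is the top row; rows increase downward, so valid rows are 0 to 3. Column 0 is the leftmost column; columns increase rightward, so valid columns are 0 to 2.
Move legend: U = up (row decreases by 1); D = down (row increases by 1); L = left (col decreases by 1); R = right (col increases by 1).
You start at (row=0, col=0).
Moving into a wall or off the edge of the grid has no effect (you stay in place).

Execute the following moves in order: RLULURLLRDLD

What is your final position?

Start: (row=0, col=0)
  R (right): (row=0, col=0) -> (row=0, col=1)
  L (left): (row=0, col=1) -> (row=0, col=0)
  U (up): blocked, stay at (row=0, col=0)
  L (left): blocked, stay at (row=0, col=0)
  U (up): blocked, stay at (row=0, col=0)
  R (right): (row=0, col=0) -> (row=0, col=1)
  L (left): (row=0, col=1) -> (row=0, col=0)
  L (left): blocked, stay at (row=0, col=0)
  R (right): (row=0, col=0) -> (row=0, col=1)
  D (down): (row=0, col=1) -> (row=1, col=1)
  L (left): (row=1, col=1) -> (row=1, col=0)
  D (down): (row=1, col=0) -> (row=2, col=0)
Final: (row=2, col=0)

Answer: Final position: (row=2, col=0)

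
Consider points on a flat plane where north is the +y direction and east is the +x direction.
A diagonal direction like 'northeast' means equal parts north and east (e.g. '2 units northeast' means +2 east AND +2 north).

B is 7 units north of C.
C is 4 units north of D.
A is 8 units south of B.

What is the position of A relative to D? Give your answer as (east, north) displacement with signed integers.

Place D at the origin (east=0, north=0).
  C is 4 units north of D: delta (east=+0, north=+4); C at (east=0, north=4).
  B is 7 units north of C: delta (east=+0, north=+7); B at (east=0, north=11).
  A is 8 units south of B: delta (east=+0, north=-8); A at (east=0, north=3).
Therefore A relative to D: (east=0, north=3).

Answer: A is at (east=0, north=3) relative to D.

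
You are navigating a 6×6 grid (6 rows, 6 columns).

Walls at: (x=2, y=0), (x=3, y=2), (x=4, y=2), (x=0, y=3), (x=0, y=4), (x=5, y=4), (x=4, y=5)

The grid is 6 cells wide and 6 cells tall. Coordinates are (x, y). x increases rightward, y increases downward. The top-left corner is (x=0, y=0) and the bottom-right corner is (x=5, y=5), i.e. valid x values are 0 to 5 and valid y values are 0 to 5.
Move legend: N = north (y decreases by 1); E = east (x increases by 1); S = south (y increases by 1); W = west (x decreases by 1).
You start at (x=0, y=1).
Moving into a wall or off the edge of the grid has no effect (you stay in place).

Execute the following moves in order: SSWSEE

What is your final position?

Answer: Final position: (x=2, y=2)

Derivation:
Start: (x=0, y=1)
  S (south): (x=0, y=1) -> (x=0, y=2)
  S (south): blocked, stay at (x=0, y=2)
  W (west): blocked, stay at (x=0, y=2)
  S (south): blocked, stay at (x=0, y=2)
  E (east): (x=0, y=2) -> (x=1, y=2)
  E (east): (x=1, y=2) -> (x=2, y=2)
Final: (x=2, y=2)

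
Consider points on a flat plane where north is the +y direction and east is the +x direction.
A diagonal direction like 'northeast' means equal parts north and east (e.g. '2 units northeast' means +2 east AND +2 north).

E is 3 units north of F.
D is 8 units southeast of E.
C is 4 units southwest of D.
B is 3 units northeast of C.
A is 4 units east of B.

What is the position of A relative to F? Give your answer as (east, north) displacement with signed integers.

Place F at the origin (east=0, north=0).
  E is 3 units north of F: delta (east=+0, north=+3); E at (east=0, north=3).
  D is 8 units southeast of E: delta (east=+8, north=-8); D at (east=8, north=-5).
  C is 4 units southwest of D: delta (east=-4, north=-4); C at (east=4, north=-9).
  B is 3 units northeast of C: delta (east=+3, north=+3); B at (east=7, north=-6).
  A is 4 units east of B: delta (east=+4, north=+0); A at (east=11, north=-6).
Therefore A relative to F: (east=11, north=-6).

Answer: A is at (east=11, north=-6) relative to F.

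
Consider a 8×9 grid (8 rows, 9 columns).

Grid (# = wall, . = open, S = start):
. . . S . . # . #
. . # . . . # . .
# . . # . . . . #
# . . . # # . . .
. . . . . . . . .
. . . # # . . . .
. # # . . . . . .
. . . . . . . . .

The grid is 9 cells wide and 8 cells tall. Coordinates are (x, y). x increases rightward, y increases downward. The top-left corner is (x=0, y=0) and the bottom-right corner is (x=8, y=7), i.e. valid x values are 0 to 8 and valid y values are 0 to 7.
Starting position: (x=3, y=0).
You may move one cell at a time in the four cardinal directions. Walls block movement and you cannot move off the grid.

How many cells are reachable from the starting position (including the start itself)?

BFS flood-fill from (x=3, y=0):
  Distance 0: (x=3, y=0)
  Distance 1: (x=2, y=0), (x=4, y=0), (x=3, y=1)
  Distance 2: (x=1, y=0), (x=5, y=0), (x=4, y=1)
  Distance 3: (x=0, y=0), (x=1, y=1), (x=5, y=1), (x=4, y=2)
  Distance 4: (x=0, y=1), (x=1, y=2), (x=5, y=2)
  Distance 5: (x=2, y=2), (x=6, y=2), (x=1, y=3)
  Distance 6: (x=7, y=2), (x=2, y=3), (x=6, y=3), (x=1, y=4)
  Distance 7: (x=7, y=1), (x=3, y=3), (x=7, y=3), (x=0, y=4), (x=2, y=4), (x=6, y=4), (x=1, y=5)
  Distance 8: (x=7, y=0), (x=8, y=1), (x=8, y=3), (x=3, y=4), (x=5, y=4), (x=7, y=4), (x=0, y=5), (x=2, y=5), (x=6, y=5)
  Distance 9: (x=4, y=4), (x=8, y=4), (x=5, y=5), (x=7, y=5), (x=0, y=6), (x=6, y=6)
  Distance 10: (x=8, y=5), (x=5, y=6), (x=7, y=6), (x=0, y=7), (x=6, y=7)
  Distance 11: (x=4, y=6), (x=8, y=6), (x=1, y=7), (x=5, y=7), (x=7, y=7)
  Distance 12: (x=3, y=6), (x=2, y=7), (x=4, y=7), (x=8, y=7)
  Distance 13: (x=3, y=7)
Total reachable: 58 (grid has 58 open cells total)

Answer: Reachable cells: 58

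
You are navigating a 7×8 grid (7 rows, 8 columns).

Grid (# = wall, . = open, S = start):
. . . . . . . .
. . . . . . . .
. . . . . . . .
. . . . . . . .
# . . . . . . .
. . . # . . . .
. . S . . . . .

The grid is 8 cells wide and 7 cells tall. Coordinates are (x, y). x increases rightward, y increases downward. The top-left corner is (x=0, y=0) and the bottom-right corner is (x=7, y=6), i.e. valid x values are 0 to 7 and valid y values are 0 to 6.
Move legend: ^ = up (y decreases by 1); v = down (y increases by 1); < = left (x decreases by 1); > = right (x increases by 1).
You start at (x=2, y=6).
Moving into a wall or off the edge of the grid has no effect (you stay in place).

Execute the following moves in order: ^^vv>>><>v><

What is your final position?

Answer: Final position: (x=5, y=6)

Derivation:
Start: (x=2, y=6)
  ^ (up): (x=2, y=6) -> (x=2, y=5)
  ^ (up): (x=2, y=5) -> (x=2, y=4)
  v (down): (x=2, y=4) -> (x=2, y=5)
  v (down): (x=2, y=5) -> (x=2, y=6)
  > (right): (x=2, y=6) -> (x=3, y=6)
  > (right): (x=3, y=6) -> (x=4, y=6)
  > (right): (x=4, y=6) -> (x=5, y=6)
  < (left): (x=5, y=6) -> (x=4, y=6)
  > (right): (x=4, y=6) -> (x=5, y=6)
  v (down): blocked, stay at (x=5, y=6)
  > (right): (x=5, y=6) -> (x=6, y=6)
  < (left): (x=6, y=6) -> (x=5, y=6)
Final: (x=5, y=6)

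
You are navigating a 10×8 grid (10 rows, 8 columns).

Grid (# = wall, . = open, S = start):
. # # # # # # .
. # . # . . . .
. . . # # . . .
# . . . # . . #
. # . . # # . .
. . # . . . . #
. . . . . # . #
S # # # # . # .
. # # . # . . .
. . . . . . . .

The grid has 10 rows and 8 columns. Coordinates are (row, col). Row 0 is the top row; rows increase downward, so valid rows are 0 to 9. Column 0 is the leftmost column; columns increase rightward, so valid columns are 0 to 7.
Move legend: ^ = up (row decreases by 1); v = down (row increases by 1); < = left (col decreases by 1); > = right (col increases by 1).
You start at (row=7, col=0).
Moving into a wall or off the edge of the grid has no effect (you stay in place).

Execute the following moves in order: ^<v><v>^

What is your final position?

Start: (row=7, col=0)
  ^ (up): (row=7, col=0) -> (row=6, col=0)
  < (left): blocked, stay at (row=6, col=0)
  v (down): (row=6, col=0) -> (row=7, col=0)
  > (right): blocked, stay at (row=7, col=0)
  < (left): blocked, stay at (row=7, col=0)
  v (down): (row=7, col=0) -> (row=8, col=0)
  > (right): blocked, stay at (row=8, col=0)
  ^ (up): (row=8, col=0) -> (row=7, col=0)
Final: (row=7, col=0)

Answer: Final position: (row=7, col=0)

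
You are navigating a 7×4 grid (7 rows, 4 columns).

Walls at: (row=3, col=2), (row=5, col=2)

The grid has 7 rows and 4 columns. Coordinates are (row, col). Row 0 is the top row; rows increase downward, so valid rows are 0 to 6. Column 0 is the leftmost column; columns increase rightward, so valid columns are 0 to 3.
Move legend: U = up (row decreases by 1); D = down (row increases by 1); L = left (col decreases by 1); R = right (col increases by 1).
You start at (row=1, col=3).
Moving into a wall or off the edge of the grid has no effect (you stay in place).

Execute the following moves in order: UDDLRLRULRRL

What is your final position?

Answer: Final position: (row=1, col=2)

Derivation:
Start: (row=1, col=3)
  U (up): (row=1, col=3) -> (row=0, col=3)
  D (down): (row=0, col=3) -> (row=1, col=3)
  D (down): (row=1, col=3) -> (row=2, col=3)
  L (left): (row=2, col=3) -> (row=2, col=2)
  R (right): (row=2, col=2) -> (row=2, col=3)
  L (left): (row=2, col=3) -> (row=2, col=2)
  R (right): (row=2, col=2) -> (row=2, col=3)
  U (up): (row=2, col=3) -> (row=1, col=3)
  L (left): (row=1, col=3) -> (row=1, col=2)
  R (right): (row=1, col=2) -> (row=1, col=3)
  R (right): blocked, stay at (row=1, col=3)
  L (left): (row=1, col=3) -> (row=1, col=2)
Final: (row=1, col=2)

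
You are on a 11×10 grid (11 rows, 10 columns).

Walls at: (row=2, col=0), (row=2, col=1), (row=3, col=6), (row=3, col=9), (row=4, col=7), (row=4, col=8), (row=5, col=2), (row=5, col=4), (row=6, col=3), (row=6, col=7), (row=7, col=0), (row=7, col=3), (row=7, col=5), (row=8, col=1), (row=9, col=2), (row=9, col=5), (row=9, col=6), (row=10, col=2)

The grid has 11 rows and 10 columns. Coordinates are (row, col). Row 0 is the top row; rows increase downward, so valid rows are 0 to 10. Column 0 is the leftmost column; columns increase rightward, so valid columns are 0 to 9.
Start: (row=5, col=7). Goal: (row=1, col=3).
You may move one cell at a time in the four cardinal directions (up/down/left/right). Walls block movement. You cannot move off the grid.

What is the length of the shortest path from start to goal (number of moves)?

BFS from (row=5, col=7) until reaching (row=1, col=3):
  Distance 0: (row=5, col=7)
  Distance 1: (row=5, col=6), (row=5, col=8)
  Distance 2: (row=4, col=6), (row=5, col=5), (row=5, col=9), (row=6, col=6), (row=6, col=8)
  Distance 3: (row=4, col=5), (row=4, col=9), (row=6, col=5), (row=6, col=9), (row=7, col=6), (row=7, col=8)
  Distance 4: (row=3, col=5), (row=4, col=4), (row=6, col=4), (row=7, col=7), (row=7, col=9), (row=8, col=6), (row=8, col=8)
  Distance 5: (row=2, col=5), (row=3, col=4), (row=4, col=3), (row=7, col=4), (row=8, col=5), (row=8, col=7), (row=8, col=9), (row=9, col=8)
  Distance 6: (row=1, col=5), (row=2, col=4), (row=2, col=6), (row=3, col=3), (row=4, col=2), (row=5, col=3), (row=8, col=4), (row=9, col=7), (row=9, col=9), (row=10, col=8)
  Distance 7: (row=0, col=5), (row=1, col=4), (row=1, col=6), (row=2, col=3), (row=2, col=7), (row=3, col=2), (row=4, col=1), (row=8, col=3), (row=9, col=4), (row=10, col=7), (row=10, col=9)
  Distance 8: (row=0, col=4), (row=0, col=6), (row=1, col=3), (row=1, col=7), (row=2, col=2), (row=2, col=8), (row=3, col=1), (row=3, col=7), (row=4, col=0), (row=5, col=1), (row=8, col=2), (row=9, col=3), (row=10, col=4), (row=10, col=6)  <- goal reached here
One shortest path (8 moves): (row=5, col=7) -> (row=5, col=6) -> (row=5, col=5) -> (row=4, col=5) -> (row=4, col=4) -> (row=4, col=3) -> (row=3, col=3) -> (row=2, col=3) -> (row=1, col=3)

Answer: Shortest path length: 8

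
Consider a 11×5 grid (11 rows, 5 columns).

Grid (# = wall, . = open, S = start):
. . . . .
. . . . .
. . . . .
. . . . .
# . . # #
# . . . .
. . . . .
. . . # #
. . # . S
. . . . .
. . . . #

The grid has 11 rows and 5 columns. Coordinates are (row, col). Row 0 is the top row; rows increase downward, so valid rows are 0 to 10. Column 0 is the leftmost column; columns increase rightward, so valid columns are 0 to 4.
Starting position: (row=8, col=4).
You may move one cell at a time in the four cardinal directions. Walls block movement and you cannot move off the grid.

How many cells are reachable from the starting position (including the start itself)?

Answer: Reachable cells: 47

Derivation:
BFS flood-fill from (row=8, col=4):
  Distance 0: (row=8, col=4)
  Distance 1: (row=8, col=3), (row=9, col=4)
  Distance 2: (row=9, col=3)
  Distance 3: (row=9, col=2), (row=10, col=3)
  Distance 4: (row=9, col=1), (row=10, col=2)
  Distance 5: (row=8, col=1), (row=9, col=0), (row=10, col=1)
  Distance 6: (row=7, col=1), (row=8, col=0), (row=10, col=0)
  Distance 7: (row=6, col=1), (row=7, col=0), (row=7, col=2)
  Distance 8: (row=5, col=1), (row=6, col=0), (row=6, col=2)
  Distance 9: (row=4, col=1), (row=5, col=2), (row=6, col=3)
  Distance 10: (row=3, col=1), (row=4, col=2), (row=5, col=3), (row=6, col=4)
  Distance 11: (row=2, col=1), (row=3, col=0), (row=3, col=2), (row=5, col=4)
  Distance 12: (row=1, col=1), (row=2, col=0), (row=2, col=2), (row=3, col=3)
  Distance 13: (row=0, col=1), (row=1, col=0), (row=1, col=2), (row=2, col=3), (row=3, col=4)
  Distance 14: (row=0, col=0), (row=0, col=2), (row=1, col=3), (row=2, col=4)
  Distance 15: (row=0, col=3), (row=1, col=4)
  Distance 16: (row=0, col=4)
Total reachable: 47 (grid has 47 open cells total)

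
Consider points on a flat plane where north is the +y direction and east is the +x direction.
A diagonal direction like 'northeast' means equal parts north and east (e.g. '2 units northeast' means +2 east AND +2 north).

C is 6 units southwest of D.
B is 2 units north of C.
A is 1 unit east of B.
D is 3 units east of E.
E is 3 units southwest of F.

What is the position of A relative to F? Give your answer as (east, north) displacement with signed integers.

Place F at the origin (east=0, north=0).
  E is 3 units southwest of F: delta (east=-3, north=-3); E at (east=-3, north=-3).
  D is 3 units east of E: delta (east=+3, north=+0); D at (east=0, north=-3).
  C is 6 units southwest of D: delta (east=-6, north=-6); C at (east=-6, north=-9).
  B is 2 units north of C: delta (east=+0, north=+2); B at (east=-6, north=-7).
  A is 1 unit east of B: delta (east=+1, north=+0); A at (east=-5, north=-7).
Therefore A relative to F: (east=-5, north=-7).

Answer: A is at (east=-5, north=-7) relative to F.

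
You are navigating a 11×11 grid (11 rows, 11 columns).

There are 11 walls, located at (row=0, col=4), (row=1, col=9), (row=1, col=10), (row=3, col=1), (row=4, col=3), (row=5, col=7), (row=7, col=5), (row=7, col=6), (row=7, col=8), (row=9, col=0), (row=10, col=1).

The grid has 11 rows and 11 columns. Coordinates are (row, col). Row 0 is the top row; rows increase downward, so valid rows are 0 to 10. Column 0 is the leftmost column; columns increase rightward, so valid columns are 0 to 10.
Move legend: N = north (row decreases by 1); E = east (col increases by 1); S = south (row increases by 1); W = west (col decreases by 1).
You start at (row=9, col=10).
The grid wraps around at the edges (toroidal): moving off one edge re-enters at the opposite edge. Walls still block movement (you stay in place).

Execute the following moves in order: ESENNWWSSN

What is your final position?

Start: (row=9, col=10)
  E (east): blocked, stay at (row=9, col=10)
  S (south): (row=9, col=10) -> (row=10, col=10)
  E (east): (row=10, col=10) -> (row=10, col=0)
  N (north): blocked, stay at (row=10, col=0)
  N (north): blocked, stay at (row=10, col=0)
  W (west): (row=10, col=0) -> (row=10, col=10)
  W (west): (row=10, col=10) -> (row=10, col=9)
  S (south): (row=10, col=9) -> (row=0, col=9)
  S (south): blocked, stay at (row=0, col=9)
  N (north): (row=0, col=9) -> (row=10, col=9)
Final: (row=10, col=9)

Answer: Final position: (row=10, col=9)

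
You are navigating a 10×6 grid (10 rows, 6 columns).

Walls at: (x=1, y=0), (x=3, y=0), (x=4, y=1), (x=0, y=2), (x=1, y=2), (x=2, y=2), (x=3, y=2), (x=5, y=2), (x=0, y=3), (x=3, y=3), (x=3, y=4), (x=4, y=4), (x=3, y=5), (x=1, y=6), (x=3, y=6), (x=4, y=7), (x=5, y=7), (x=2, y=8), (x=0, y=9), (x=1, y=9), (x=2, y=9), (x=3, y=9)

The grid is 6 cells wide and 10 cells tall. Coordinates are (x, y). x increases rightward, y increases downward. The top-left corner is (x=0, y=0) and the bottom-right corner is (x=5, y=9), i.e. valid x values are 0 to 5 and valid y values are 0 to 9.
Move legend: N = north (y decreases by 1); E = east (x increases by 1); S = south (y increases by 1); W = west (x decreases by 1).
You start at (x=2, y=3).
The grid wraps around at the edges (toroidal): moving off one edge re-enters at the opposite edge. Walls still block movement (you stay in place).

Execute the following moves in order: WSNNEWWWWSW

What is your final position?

Start: (x=2, y=3)
  W (west): (x=2, y=3) -> (x=1, y=3)
  S (south): (x=1, y=3) -> (x=1, y=4)
  N (north): (x=1, y=4) -> (x=1, y=3)
  N (north): blocked, stay at (x=1, y=3)
  E (east): (x=1, y=3) -> (x=2, y=3)
  W (west): (x=2, y=3) -> (x=1, y=3)
  [×3]W (west): blocked, stay at (x=1, y=3)
  S (south): (x=1, y=3) -> (x=1, y=4)
  W (west): (x=1, y=4) -> (x=0, y=4)
Final: (x=0, y=4)

Answer: Final position: (x=0, y=4)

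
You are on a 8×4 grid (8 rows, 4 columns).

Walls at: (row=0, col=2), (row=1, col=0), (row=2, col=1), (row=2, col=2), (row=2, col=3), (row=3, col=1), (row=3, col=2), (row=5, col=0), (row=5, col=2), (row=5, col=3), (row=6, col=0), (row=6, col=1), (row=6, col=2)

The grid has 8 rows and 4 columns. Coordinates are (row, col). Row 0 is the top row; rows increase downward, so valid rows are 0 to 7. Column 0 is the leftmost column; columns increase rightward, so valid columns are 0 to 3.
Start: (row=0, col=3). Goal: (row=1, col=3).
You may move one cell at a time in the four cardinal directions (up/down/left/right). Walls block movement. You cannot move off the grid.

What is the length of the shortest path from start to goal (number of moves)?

BFS from (row=0, col=3) until reaching (row=1, col=3):
  Distance 0: (row=0, col=3)
  Distance 1: (row=1, col=3)  <- goal reached here
One shortest path (1 moves): (row=0, col=3) -> (row=1, col=3)

Answer: Shortest path length: 1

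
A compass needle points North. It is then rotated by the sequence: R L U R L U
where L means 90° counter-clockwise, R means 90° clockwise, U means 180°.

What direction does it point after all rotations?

Start: North
  R (right (90° clockwise)) -> East
  L (left (90° counter-clockwise)) -> North
  U (U-turn (180°)) -> South
  R (right (90° clockwise)) -> West
  L (left (90° counter-clockwise)) -> South
  U (U-turn (180°)) -> North
Final: North

Answer: Final heading: North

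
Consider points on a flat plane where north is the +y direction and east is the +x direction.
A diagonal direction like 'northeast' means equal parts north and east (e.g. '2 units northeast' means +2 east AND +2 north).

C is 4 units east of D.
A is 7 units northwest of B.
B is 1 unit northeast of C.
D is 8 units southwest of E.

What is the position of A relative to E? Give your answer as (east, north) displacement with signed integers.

Place E at the origin (east=0, north=0).
  D is 8 units southwest of E: delta (east=-8, north=-8); D at (east=-8, north=-8).
  C is 4 units east of D: delta (east=+4, north=+0); C at (east=-4, north=-8).
  B is 1 unit northeast of C: delta (east=+1, north=+1); B at (east=-3, north=-7).
  A is 7 units northwest of B: delta (east=-7, north=+7); A at (east=-10, north=0).
Therefore A relative to E: (east=-10, north=0).

Answer: A is at (east=-10, north=0) relative to E.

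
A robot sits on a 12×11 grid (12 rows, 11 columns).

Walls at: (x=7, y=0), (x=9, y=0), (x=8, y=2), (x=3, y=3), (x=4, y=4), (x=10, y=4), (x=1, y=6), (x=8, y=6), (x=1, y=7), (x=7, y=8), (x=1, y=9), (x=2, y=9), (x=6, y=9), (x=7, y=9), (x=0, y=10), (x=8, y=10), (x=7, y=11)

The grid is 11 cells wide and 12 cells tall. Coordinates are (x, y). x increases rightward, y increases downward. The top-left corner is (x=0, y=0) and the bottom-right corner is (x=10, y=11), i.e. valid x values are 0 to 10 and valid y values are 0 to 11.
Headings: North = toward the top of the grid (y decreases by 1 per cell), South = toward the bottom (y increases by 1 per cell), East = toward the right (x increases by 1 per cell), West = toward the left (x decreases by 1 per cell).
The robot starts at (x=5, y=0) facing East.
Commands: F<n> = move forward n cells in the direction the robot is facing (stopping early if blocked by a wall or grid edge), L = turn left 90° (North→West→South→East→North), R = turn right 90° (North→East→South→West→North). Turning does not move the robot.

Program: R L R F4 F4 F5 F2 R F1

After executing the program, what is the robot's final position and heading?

Start: (x=5, y=0), facing East
  R: turn right, now facing South
  L: turn left, now facing East
  R: turn right, now facing South
  F4: move forward 4, now at (x=5, y=4)
  F4: move forward 4, now at (x=5, y=8)
  F5: move forward 3/5 (blocked), now at (x=5, y=11)
  F2: move forward 0/2 (blocked), now at (x=5, y=11)
  R: turn right, now facing West
  F1: move forward 1, now at (x=4, y=11)
Final: (x=4, y=11), facing West

Answer: Final position: (x=4, y=11), facing West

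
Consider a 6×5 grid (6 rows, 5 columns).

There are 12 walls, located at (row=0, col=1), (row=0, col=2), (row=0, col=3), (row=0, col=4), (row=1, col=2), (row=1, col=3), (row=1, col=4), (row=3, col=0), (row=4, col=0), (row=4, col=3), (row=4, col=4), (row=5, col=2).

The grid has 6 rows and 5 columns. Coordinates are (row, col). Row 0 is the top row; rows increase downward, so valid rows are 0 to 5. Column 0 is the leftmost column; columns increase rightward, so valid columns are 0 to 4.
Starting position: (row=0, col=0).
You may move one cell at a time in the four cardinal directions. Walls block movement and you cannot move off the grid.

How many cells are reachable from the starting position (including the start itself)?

BFS flood-fill from (row=0, col=0):
  Distance 0: (row=0, col=0)
  Distance 1: (row=1, col=0)
  Distance 2: (row=1, col=1), (row=2, col=0)
  Distance 3: (row=2, col=1)
  Distance 4: (row=2, col=2), (row=3, col=1)
  Distance 5: (row=2, col=3), (row=3, col=2), (row=4, col=1)
  Distance 6: (row=2, col=4), (row=3, col=3), (row=4, col=2), (row=5, col=1)
  Distance 7: (row=3, col=4), (row=5, col=0)
Total reachable: 16 (grid has 18 open cells total)

Answer: Reachable cells: 16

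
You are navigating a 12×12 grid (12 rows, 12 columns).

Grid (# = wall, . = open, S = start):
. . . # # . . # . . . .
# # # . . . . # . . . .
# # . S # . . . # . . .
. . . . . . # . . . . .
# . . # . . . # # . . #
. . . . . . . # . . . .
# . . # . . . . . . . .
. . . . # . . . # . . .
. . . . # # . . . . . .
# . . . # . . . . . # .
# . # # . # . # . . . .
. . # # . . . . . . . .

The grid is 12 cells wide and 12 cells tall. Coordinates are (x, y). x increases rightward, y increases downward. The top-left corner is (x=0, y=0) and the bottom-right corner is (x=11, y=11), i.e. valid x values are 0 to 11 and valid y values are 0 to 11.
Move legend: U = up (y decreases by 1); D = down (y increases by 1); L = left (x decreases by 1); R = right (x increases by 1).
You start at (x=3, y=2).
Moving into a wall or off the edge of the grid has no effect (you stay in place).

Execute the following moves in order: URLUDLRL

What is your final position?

Answer: Final position: (x=2, y=2)

Derivation:
Start: (x=3, y=2)
  U (up): (x=3, y=2) -> (x=3, y=1)
  R (right): (x=3, y=1) -> (x=4, y=1)
  L (left): (x=4, y=1) -> (x=3, y=1)
  U (up): blocked, stay at (x=3, y=1)
  D (down): (x=3, y=1) -> (x=3, y=2)
  L (left): (x=3, y=2) -> (x=2, y=2)
  R (right): (x=2, y=2) -> (x=3, y=2)
  L (left): (x=3, y=2) -> (x=2, y=2)
Final: (x=2, y=2)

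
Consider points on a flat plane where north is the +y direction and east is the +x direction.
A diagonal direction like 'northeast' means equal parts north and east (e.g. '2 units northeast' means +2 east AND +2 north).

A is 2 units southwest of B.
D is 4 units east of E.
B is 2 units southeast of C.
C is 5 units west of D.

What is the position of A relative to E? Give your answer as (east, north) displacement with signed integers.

Answer: A is at (east=-1, north=-4) relative to E.

Derivation:
Place E at the origin (east=0, north=0).
  D is 4 units east of E: delta (east=+4, north=+0); D at (east=4, north=0).
  C is 5 units west of D: delta (east=-5, north=+0); C at (east=-1, north=0).
  B is 2 units southeast of C: delta (east=+2, north=-2); B at (east=1, north=-2).
  A is 2 units southwest of B: delta (east=-2, north=-2); A at (east=-1, north=-4).
Therefore A relative to E: (east=-1, north=-4).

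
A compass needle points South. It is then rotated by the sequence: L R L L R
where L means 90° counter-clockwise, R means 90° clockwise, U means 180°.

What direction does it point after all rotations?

Start: South
  L (left (90° counter-clockwise)) -> East
  R (right (90° clockwise)) -> South
  L (left (90° counter-clockwise)) -> East
  L (left (90° counter-clockwise)) -> North
  R (right (90° clockwise)) -> East
Final: East

Answer: Final heading: East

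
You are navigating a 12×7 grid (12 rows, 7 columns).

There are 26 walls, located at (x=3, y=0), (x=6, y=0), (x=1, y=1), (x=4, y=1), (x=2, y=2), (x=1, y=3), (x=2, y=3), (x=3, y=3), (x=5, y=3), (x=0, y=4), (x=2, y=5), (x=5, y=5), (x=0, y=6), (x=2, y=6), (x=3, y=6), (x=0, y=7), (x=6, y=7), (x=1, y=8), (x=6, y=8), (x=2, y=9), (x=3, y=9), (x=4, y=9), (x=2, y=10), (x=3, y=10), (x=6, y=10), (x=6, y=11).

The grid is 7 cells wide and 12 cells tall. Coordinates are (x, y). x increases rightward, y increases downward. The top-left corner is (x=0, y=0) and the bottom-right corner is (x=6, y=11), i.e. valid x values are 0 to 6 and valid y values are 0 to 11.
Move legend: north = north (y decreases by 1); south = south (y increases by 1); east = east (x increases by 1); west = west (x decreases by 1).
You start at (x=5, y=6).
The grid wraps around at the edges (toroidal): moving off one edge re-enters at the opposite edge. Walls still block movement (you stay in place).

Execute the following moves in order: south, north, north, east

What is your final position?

Start: (x=5, y=6)
  south (south): (x=5, y=6) -> (x=5, y=7)
  north (north): (x=5, y=7) -> (x=5, y=6)
  north (north): blocked, stay at (x=5, y=6)
  east (east): (x=5, y=6) -> (x=6, y=6)
Final: (x=6, y=6)

Answer: Final position: (x=6, y=6)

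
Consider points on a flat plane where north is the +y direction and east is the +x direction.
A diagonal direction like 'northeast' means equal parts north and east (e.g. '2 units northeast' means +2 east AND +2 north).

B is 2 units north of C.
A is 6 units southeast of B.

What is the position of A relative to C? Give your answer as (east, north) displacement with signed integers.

Answer: A is at (east=6, north=-4) relative to C.

Derivation:
Place C at the origin (east=0, north=0).
  B is 2 units north of C: delta (east=+0, north=+2); B at (east=0, north=2).
  A is 6 units southeast of B: delta (east=+6, north=-6); A at (east=6, north=-4).
Therefore A relative to C: (east=6, north=-4).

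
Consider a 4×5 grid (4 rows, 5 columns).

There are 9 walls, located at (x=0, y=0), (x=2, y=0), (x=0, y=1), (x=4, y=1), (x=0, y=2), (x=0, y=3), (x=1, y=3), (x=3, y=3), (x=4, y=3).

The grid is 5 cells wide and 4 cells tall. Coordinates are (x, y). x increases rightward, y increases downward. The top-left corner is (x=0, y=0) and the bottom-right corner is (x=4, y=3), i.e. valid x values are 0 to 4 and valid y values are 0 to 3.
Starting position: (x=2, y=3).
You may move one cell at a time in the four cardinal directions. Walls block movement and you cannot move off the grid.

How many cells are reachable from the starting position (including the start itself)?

BFS flood-fill from (x=2, y=3):
  Distance 0: (x=2, y=3)
  Distance 1: (x=2, y=2)
  Distance 2: (x=2, y=1), (x=1, y=2), (x=3, y=2)
  Distance 3: (x=1, y=1), (x=3, y=1), (x=4, y=2)
  Distance 4: (x=1, y=0), (x=3, y=0)
  Distance 5: (x=4, y=0)
Total reachable: 11 (grid has 11 open cells total)

Answer: Reachable cells: 11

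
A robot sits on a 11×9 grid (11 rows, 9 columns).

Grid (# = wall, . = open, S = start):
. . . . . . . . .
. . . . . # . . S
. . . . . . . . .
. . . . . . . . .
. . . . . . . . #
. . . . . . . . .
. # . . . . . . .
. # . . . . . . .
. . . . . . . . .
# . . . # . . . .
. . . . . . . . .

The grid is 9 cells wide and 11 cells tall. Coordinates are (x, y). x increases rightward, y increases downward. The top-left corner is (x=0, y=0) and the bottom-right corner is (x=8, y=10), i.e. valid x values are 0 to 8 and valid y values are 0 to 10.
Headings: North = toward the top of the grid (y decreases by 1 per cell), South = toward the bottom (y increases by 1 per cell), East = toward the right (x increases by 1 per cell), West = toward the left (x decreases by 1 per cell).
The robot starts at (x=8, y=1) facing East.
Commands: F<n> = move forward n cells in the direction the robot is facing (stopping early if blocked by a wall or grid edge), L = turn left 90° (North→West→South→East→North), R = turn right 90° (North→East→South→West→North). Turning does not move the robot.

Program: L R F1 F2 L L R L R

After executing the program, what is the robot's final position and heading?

Start: (x=8, y=1), facing East
  L: turn left, now facing North
  R: turn right, now facing East
  F1: move forward 0/1 (blocked), now at (x=8, y=1)
  F2: move forward 0/2 (blocked), now at (x=8, y=1)
  L: turn left, now facing North
  L: turn left, now facing West
  R: turn right, now facing North
  L: turn left, now facing West
  R: turn right, now facing North
Final: (x=8, y=1), facing North

Answer: Final position: (x=8, y=1), facing North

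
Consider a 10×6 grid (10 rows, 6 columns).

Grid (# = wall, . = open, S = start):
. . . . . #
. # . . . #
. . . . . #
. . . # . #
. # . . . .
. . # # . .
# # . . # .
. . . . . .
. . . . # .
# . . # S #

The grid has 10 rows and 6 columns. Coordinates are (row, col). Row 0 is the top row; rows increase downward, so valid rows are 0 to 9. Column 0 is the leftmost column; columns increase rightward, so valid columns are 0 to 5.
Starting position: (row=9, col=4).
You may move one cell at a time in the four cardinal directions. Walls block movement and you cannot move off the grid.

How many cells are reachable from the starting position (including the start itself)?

Answer: Reachable cells: 1

Derivation:
BFS flood-fill from (row=9, col=4):
  Distance 0: (row=9, col=4)
Total reachable: 1 (grid has 44 open cells total)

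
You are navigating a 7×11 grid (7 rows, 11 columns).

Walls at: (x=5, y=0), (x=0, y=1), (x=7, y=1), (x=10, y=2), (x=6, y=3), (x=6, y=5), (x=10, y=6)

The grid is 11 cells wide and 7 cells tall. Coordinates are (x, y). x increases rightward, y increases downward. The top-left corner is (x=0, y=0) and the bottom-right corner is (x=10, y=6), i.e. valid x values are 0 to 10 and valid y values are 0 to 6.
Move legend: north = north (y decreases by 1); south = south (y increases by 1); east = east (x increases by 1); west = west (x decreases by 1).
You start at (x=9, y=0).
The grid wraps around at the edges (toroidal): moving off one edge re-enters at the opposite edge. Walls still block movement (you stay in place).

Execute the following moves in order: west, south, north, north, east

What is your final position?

Start: (x=9, y=0)
  west (west): (x=9, y=0) -> (x=8, y=0)
  south (south): (x=8, y=0) -> (x=8, y=1)
  north (north): (x=8, y=1) -> (x=8, y=0)
  north (north): (x=8, y=0) -> (x=8, y=6)
  east (east): (x=8, y=6) -> (x=9, y=6)
Final: (x=9, y=6)

Answer: Final position: (x=9, y=6)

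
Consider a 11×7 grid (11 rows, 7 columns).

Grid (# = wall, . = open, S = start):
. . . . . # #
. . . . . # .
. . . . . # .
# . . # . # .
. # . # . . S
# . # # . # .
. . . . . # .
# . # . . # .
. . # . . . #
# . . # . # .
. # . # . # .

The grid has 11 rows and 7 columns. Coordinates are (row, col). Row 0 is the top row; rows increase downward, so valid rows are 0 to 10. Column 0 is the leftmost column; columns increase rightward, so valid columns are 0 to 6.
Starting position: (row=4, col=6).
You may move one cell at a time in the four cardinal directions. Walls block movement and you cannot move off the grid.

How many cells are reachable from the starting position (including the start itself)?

BFS flood-fill from (row=4, col=6):
  Distance 0: (row=4, col=6)
  Distance 1: (row=3, col=6), (row=4, col=5), (row=5, col=6)
  Distance 2: (row=2, col=6), (row=4, col=4), (row=6, col=6)
  Distance 3: (row=1, col=6), (row=3, col=4), (row=5, col=4), (row=7, col=6)
  Distance 4: (row=2, col=4), (row=6, col=4)
  Distance 5: (row=1, col=4), (row=2, col=3), (row=6, col=3), (row=7, col=4)
  Distance 6: (row=0, col=4), (row=1, col=3), (row=2, col=2), (row=6, col=2), (row=7, col=3), (row=8, col=4)
  Distance 7: (row=0, col=3), (row=1, col=2), (row=2, col=1), (row=3, col=2), (row=6, col=1), (row=8, col=3), (row=8, col=5), (row=9, col=4)
  Distance 8: (row=0, col=2), (row=1, col=1), (row=2, col=0), (row=3, col=1), (row=4, col=2), (row=5, col=1), (row=6, col=0), (row=7, col=1), (row=10, col=4)
  Distance 9: (row=0, col=1), (row=1, col=0), (row=8, col=1)
  Distance 10: (row=0, col=0), (row=8, col=0), (row=9, col=1)
  Distance 11: (row=9, col=2)
  Distance 12: (row=10, col=2)
Total reachable: 48 (grid has 52 open cells total)

Answer: Reachable cells: 48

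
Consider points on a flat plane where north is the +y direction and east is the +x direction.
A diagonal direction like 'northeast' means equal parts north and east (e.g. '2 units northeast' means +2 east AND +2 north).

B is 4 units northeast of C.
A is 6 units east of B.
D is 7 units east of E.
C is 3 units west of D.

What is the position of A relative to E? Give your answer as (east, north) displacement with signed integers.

Place E at the origin (east=0, north=0).
  D is 7 units east of E: delta (east=+7, north=+0); D at (east=7, north=0).
  C is 3 units west of D: delta (east=-3, north=+0); C at (east=4, north=0).
  B is 4 units northeast of C: delta (east=+4, north=+4); B at (east=8, north=4).
  A is 6 units east of B: delta (east=+6, north=+0); A at (east=14, north=4).
Therefore A relative to E: (east=14, north=4).

Answer: A is at (east=14, north=4) relative to E.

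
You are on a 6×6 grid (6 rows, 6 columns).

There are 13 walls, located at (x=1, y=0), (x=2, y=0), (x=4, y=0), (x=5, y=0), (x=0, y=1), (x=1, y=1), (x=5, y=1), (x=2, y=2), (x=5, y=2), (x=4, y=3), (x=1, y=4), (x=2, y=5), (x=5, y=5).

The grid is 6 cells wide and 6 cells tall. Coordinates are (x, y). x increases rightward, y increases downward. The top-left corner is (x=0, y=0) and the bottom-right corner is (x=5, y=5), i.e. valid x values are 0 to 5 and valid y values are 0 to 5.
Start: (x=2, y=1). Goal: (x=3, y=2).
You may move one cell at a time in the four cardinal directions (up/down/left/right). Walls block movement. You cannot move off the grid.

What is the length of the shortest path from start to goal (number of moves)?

BFS from (x=2, y=1) until reaching (x=3, y=2):
  Distance 0: (x=2, y=1)
  Distance 1: (x=3, y=1)
  Distance 2: (x=3, y=0), (x=4, y=1), (x=3, y=2)  <- goal reached here
One shortest path (2 moves): (x=2, y=1) -> (x=3, y=1) -> (x=3, y=2)

Answer: Shortest path length: 2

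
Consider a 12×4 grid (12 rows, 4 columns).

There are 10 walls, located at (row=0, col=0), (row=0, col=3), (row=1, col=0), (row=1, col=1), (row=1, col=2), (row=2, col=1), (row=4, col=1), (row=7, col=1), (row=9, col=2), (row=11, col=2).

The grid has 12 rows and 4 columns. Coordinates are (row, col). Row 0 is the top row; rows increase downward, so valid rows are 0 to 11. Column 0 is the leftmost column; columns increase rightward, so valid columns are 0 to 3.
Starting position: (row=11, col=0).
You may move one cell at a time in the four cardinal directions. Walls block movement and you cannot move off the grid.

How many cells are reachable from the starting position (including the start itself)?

BFS flood-fill from (row=11, col=0):
  Distance 0: (row=11, col=0)
  Distance 1: (row=10, col=0), (row=11, col=1)
  Distance 2: (row=9, col=0), (row=10, col=1)
  Distance 3: (row=8, col=0), (row=9, col=1), (row=10, col=2)
  Distance 4: (row=7, col=0), (row=8, col=1), (row=10, col=3)
  Distance 5: (row=6, col=0), (row=8, col=2), (row=9, col=3), (row=11, col=3)
  Distance 6: (row=5, col=0), (row=6, col=1), (row=7, col=2), (row=8, col=3)
  Distance 7: (row=4, col=0), (row=5, col=1), (row=6, col=2), (row=7, col=3)
  Distance 8: (row=3, col=0), (row=5, col=2), (row=6, col=3)
  Distance 9: (row=2, col=0), (row=3, col=1), (row=4, col=2), (row=5, col=3)
  Distance 10: (row=3, col=2), (row=4, col=3)
  Distance 11: (row=2, col=2), (row=3, col=3)
  Distance 12: (row=2, col=3)
  Distance 13: (row=1, col=3)
Total reachable: 36 (grid has 38 open cells total)

Answer: Reachable cells: 36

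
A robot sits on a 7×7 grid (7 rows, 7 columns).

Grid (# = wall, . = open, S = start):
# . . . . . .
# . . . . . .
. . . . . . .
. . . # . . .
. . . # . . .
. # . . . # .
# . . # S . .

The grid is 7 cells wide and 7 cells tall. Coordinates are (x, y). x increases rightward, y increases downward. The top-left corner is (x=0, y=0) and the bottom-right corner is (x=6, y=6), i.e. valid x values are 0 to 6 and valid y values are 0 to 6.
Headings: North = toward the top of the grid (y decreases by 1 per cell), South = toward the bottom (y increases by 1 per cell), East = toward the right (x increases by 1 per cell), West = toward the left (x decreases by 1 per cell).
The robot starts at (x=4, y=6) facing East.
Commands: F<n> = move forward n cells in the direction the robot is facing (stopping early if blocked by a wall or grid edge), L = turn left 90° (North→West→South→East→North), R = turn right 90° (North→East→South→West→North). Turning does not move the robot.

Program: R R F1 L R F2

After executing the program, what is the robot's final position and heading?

Answer: Final position: (x=4, y=6), facing West

Derivation:
Start: (x=4, y=6), facing East
  R: turn right, now facing South
  R: turn right, now facing West
  F1: move forward 0/1 (blocked), now at (x=4, y=6)
  L: turn left, now facing South
  R: turn right, now facing West
  F2: move forward 0/2 (blocked), now at (x=4, y=6)
Final: (x=4, y=6), facing West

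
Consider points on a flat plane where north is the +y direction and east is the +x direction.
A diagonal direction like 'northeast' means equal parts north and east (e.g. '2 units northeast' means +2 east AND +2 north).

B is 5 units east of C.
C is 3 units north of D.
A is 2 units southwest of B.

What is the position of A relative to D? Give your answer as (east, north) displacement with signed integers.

Answer: A is at (east=3, north=1) relative to D.

Derivation:
Place D at the origin (east=0, north=0).
  C is 3 units north of D: delta (east=+0, north=+3); C at (east=0, north=3).
  B is 5 units east of C: delta (east=+5, north=+0); B at (east=5, north=3).
  A is 2 units southwest of B: delta (east=-2, north=-2); A at (east=3, north=1).
Therefore A relative to D: (east=3, north=1).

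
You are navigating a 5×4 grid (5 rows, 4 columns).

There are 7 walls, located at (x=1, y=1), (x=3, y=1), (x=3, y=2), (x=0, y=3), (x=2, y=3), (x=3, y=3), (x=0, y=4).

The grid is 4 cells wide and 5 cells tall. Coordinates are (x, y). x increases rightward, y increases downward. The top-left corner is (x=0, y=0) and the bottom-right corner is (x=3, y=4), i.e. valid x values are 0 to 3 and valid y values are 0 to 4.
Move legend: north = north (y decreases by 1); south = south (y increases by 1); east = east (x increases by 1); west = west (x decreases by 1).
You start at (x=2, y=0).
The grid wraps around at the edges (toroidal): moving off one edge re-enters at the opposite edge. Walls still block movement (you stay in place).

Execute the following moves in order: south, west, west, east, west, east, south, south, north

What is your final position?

Start: (x=2, y=0)
  south (south): (x=2, y=0) -> (x=2, y=1)
  west (west): blocked, stay at (x=2, y=1)
  west (west): blocked, stay at (x=2, y=1)
  east (east): blocked, stay at (x=2, y=1)
  west (west): blocked, stay at (x=2, y=1)
  east (east): blocked, stay at (x=2, y=1)
  south (south): (x=2, y=1) -> (x=2, y=2)
  south (south): blocked, stay at (x=2, y=2)
  north (north): (x=2, y=2) -> (x=2, y=1)
Final: (x=2, y=1)

Answer: Final position: (x=2, y=1)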